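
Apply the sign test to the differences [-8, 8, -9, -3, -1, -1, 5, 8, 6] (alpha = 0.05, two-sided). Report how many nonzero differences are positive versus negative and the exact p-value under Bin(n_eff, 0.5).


Step 1: Discard zero differences. Original n = 9; n_eff = number of nonzero differences = 9.
Nonzero differences (with sign): -8, +8, -9, -3, -1, -1, +5, +8, +6
Step 2: Count signs: positive = 4, negative = 5.
Step 3: Under H0: P(positive) = 0.5, so the number of positives S ~ Bin(9, 0.5).
Step 4: Two-sided exact p-value = sum of Bin(9,0.5) probabilities at or below the observed probability = 1.000000.
Step 5: alpha = 0.05. fail to reject H0.

n_eff = 9, pos = 4, neg = 5, p = 1.000000, fail to reject H0.


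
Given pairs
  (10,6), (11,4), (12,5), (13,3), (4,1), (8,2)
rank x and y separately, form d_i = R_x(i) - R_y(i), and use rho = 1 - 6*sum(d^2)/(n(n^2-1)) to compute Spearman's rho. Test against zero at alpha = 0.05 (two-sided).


Step 1: Rank x and y separately (midranks; no ties here).
rank(x): 10->3, 11->4, 12->5, 13->6, 4->1, 8->2
rank(y): 6->6, 4->4, 5->5, 3->3, 1->1, 2->2
Step 2: d_i = R_x(i) - R_y(i); compute d_i^2.
  (3-6)^2=9, (4-4)^2=0, (5-5)^2=0, (6-3)^2=9, (1-1)^2=0, (2-2)^2=0
sum(d^2) = 18.
Step 3: rho = 1 - 6*18 / (6*(6^2 - 1)) = 1 - 108/210 = 0.485714.
Step 4: Under H0, t = rho * sqrt((n-2)/(1-rho^2)) = 1.1113 ~ t(4).
Step 5: Two-sided p-value from the t-distribution with 4 df = 0.328723.
Step 6: alpha = 0.05. fail to reject H0.

rho = 0.4857, p = 0.328723, fail to reject H0 at alpha = 0.05.


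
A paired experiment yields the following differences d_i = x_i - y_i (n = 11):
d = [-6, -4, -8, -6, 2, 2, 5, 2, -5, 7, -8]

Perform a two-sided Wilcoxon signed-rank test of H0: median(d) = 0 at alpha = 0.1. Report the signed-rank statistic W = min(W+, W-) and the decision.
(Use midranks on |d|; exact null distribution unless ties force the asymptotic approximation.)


Step 1: Drop any zero differences (none here) and take |d_i|.
|d| = [6, 4, 8, 6, 2, 2, 5, 2, 5, 7, 8]
Step 2: Midrank |d_i| (ties get averaged ranks).
ranks: |6|->7.5, |4|->4, |8|->10.5, |6|->7.5, |2|->2, |2|->2, |5|->5.5, |2|->2, |5|->5.5, |7|->9, |8|->10.5
Step 3: Attach original signs; sum ranks with positive sign and with negative sign.
W+ = 2 + 2 + 5.5 + 2 + 9 = 20.5
W- = 7.5 + 4 + 10.5 + 7.5 + 5.5 + 10.5 = 45.5
(Check: W+ + W- = 66 should equal n(n+1)/2 = 66.)
Step 4: Test statistic W = min(W+, W-) = 20.5.
Step 5: Ties in |d|, so use the tie-corrected normal approximation.
        E[W] = n(n+1)/4 = 11*12/4 = 33.
        Tie groups: |d|=2 (t=3), |d|=5 (t=2), |d|=6 (t=2), |d|=8 (t=2); sum(t^3 - t) = 42.
        Var[W] = n(n+1)(2n+1)/24 - sum(t^3-t)/48 = 3036/24 - 42/48 = 125.625.
        z = (W - E[W]) / sqrt(Var[W]) = (20.5 - 33) / 11.2083 = -1.1152.
        Two-sided p = 2*Phi(z) = 0.264744.
Step 6: alpha = 0.1. fail to reject H0.

W+ = 20.5, W- = 45.5, W = min = 20.5, p = 0.264744, fail to reject H0.


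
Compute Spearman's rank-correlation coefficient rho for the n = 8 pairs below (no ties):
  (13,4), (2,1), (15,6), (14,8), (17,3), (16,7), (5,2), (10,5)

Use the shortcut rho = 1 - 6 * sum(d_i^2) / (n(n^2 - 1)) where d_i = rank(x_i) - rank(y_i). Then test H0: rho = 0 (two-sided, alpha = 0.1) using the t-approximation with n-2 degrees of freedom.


Step 1: Rank x and y separately (midranks; no ties here).
rank(x): 13->4, 2->1, 15->6, 14->5, 17->8, 16->7, 5->2, 10->3
rank(y): 4->4, 1->1, 6->6, 8->8, 3->3, 7->7, 2->2, 5->5
Step 2: d_i = R_x(i) - R_y(i); compute d_i^2.
  (4-4)^2=0, (1-1)^2=0, (6-6)^2=0, (5-8)^2=9, (8-3)^2=25, (7-7)^2=0, (2-2)^2=0, (3-5)^2=4
sum(d^2) = 38.
Step 3: rho = 1 - 6*38 / (8*(8^2 - 1)) = 1 - 228/504 = 0.547619.
Step 4: Under H0, t = rho * sqrt((n-2)/(1-rho^2)) = 1.6031 ~ t(6).
Step 5: Two-sided p-value from the t-distribution with 6 df = 0.160026.
Step 6: alpha = 0.1. fail to reject H0.

rho = 0.5476, p = 0.160026, fail to reject H0 at alpha = 0.1.


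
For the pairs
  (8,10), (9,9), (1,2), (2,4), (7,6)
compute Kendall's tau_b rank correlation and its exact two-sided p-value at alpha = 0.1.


Step 1: Enumerate the 10 unordered pairs (i,j) with i<j and classify each by sign(x_j-x_i) * sign(y_j-y_i).
  (1,2):dx=+1,dy=-1->D; (1,3):dx=-7,dy=-8->C; (1,4):dx=-6,dy=-6->C; (1,5):dx=-1,dy=-4->C
  (2,3):dx=-8,dy=-7->C; (2,4):dx=-7,dy=-5->C; (2,5):dx=-2,dy=-3->C; (3,4):dx=+1,dy=+2->C
  (3,5):dx=+6,dy=+4->C; (4,5):dx=+5,dy=+2->C
Step 2: C = 9, D = 1, total pairs = 10.
Step 3: tau = (C - D)/(n(n-1)/2) = (9 - 1)/10 = 0.800000.
Step 4: Exact two-sided p-value (enumerate n! = 120 permutations of y under H0): p = 0.083333.
Step 5: alpha = 0.1. reject H0.

tau_b = 0.8000 (C=9, D=1), p = 0.083333, reject H0.


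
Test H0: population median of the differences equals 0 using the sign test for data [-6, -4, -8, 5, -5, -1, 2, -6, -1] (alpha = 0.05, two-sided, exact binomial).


Step 1: Discard zero differences. Original n = 9; n_eff = number of nonzero differences = 9.
Nonzero differences (with sign): -6, -4, -8, +5, -5, -1, +2, -6, -1
Step 2: Count signs: positive = 2, negative = 7.
Step 3: Under H0: P(positive) = 0.5, so the number of positives S ~ Bin(9, 0.5).
Step 4: Two-sided exact p-value = sum of Bin(9,0.5) probabilities at or below the observed probability = 0.179688.
Step 5: alpha = 0.05. fail to reject H0.

n_eff = 9, pos = 2, neg = 7, p = 0.179688, fail to reject H0.


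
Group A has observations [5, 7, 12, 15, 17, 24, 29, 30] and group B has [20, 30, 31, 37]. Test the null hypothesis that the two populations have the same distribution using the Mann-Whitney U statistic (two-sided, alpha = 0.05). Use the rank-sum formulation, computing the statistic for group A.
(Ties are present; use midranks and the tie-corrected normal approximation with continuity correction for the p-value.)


Step 1: Combine and sort all 12 observations; assign midranks.
sorted (value, group): (5,X), (7,X), (12,X), (15,X), (17,X), (20,Y), (24,X), (29,X), (30,X), (30,Y), (31,Y), (37,Y)
ranks: 5->1, 7->2, 12->3, 15->4, 17->5, 20->6, 24->7, 29->8, 30->9.5, 30->9.5, 31->11, 37->12
Step 2: Rank sum for X: R1 = 1 + 2 + 3 + 4 + 5 + 7 + 8 + 9.5 = 39.5.
Step 3: U_X = R1 - n1(n1+1)/2 = 39.5 - 8*9/2 = 39.5 - 36 = 3.5.
       U_Y = n1*n2 - U_X = 32 - 3.5 = 28.5.
Step 4: Ties are present, so use the tie-corrected normal approximation (with continuity correction) for the p-value.
Step 5: p-value = 0.041184; compare to alpha = 0.05. reject H0.

U_X = 3.5, p = 0.041184, reject H0 at alpha = 0.05.


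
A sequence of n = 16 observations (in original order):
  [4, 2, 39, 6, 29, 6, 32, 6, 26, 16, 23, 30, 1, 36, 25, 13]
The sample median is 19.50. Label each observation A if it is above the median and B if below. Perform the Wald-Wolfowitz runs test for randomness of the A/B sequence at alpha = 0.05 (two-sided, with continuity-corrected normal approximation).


Step 1: Compute median = 19.50; label A = above, B = below.
Labels in order: BBABABABABAABAAB  (n_A = 8, n_B = 8)
Step 2: Count runs R = 13.
Step 3: Under H0 (random ordering), E[R] = 2*n_A*n_B/(n_A+n_B) + 1 = 2*8*8/16 + 1 = 9.0000.
        Var[R] = 2*n_A*n_B*(2*n_A*n_B - n_A - n_B) / ((n_A+n_B)^2 * (n_A+n_B-1)) = 14336/3840 = 3.7333.
        SD[R] = 1.9322.
Step 4: Continuity-corrected z = (R - 0.5 - E[R]) / SD[R] = (13 - 0.5 - 9.0000) / 1.9322 = 1.8114.
Step 5: Two-sided p-value via normal approximation = 2*(1 - Phi(|z|)) = 0.070076.
Step 6: alpha = 0.05. fail to reject H0.

R = 13, z = 1.8114, p = 0.070076, fail to reject H0.


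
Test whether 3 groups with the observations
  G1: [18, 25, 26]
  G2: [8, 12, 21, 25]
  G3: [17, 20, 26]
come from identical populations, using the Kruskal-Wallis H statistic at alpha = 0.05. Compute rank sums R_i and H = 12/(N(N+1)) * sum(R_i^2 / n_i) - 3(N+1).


Step 1: Combine all N = 10 observations and assign midranks.
sorted (value, group, rank): (8,G2,1), (12,G2,2), (17,G3,3), (18,G1,4), (20,G3,5), (21,G2,6), (25,G1,7.5), (25,G2,7.5), (26,G1,9.5), (26,G3,9.5)
Step 2: Sum ranks within each group.
R_1 = 21 (n_1 = 3)
R_2 = 16.5 (n_2 = 4)
R_3 = 17.5 (n_3 = 3)
Step 3: H = 12/(N(N+1)) * sum(R_i^2/n_i) - 3(N+1)
     = 12/(10*11) * (21^2/3 + 16.5^2/4 + 17.5^2/3) - 3*11
     = 0.109091 * 317.146 - 33
     = 1.597727.
Step 4: Ties present; correction factor C = 1 - 12/(10^3 - 10) = 0.987879. Corrected H = 1.597727 / 0.987879 = 1.617331.
Step 5: Under H0, H ~ chi^2(2); p-value = 0.445452.
Step 6: alpha = 0.05. fail to reject H0.

H = 1.6173, df = 2, p = 0.445452, fail to reject H0.


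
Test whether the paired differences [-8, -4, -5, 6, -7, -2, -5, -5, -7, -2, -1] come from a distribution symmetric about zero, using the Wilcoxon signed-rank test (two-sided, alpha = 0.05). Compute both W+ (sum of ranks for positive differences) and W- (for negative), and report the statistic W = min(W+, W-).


Step 1: Drop any zero differences (none here) and take |d_i|.
|d| = [8, 4, 5, 6, 7, 2, 5, 5, 7, 2, 1]
Step 2: Midrank |d_i| (ties get averaged ranks).
ranks: |8|->11, |4|->4, |5|->6, |6|->8, |7|->9.5, |2|->2.5, |5|->6, |5|->6, |7|->9.5, |2|->2.5, |1|->1
Step 3: Attach original signs; sum ranks with positive sign and with negative sign.
W+ = 8 = 8
W- = 11 + 4 + 6 + 9.5 + 2.5 + 6 + 6 + 9.5 + 2.5 + 1 = 58
(Check: W+ + W- = 66 should equal n(n+1)/2 = 66.)
Step 4: Test statistic W = min(W+, W-) = 8.
Step 5: Ties in |d|, so use the tie-corrected normal approximation.
        E[W] = n(n+1)/4 = 11*12/4 = 33.
        Tie groups: |d|=2 (t=2), |d|=5 (t=3), |d|=7 (t=2); sum(t^3 - t) = 36.
        Var[W] = n(n+1)(2n+1)/24 - sum(t^3-t)/48 = 3036/24 - 36/48 = 125.75.
        z = (W - E[W]) / sqrt(Var[W]) = (8 - 33) / 11.2138 = -2.2294.
        Two-sided p = 2*Phi(z) = 0.025788.
Step 6: alpha = 0.05. reject H0.

W+ = 8, W- = 58, W = min = 8, p = 0.025788, reject H0.


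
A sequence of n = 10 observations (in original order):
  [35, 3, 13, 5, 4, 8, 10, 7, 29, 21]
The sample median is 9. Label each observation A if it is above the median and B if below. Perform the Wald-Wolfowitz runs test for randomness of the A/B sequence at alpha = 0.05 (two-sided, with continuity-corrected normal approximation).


Step 1: Compute median = 9; label A = above, B = below.
Labels in order: ABABBBABAA  (n_A = 5, n_B = 5)
Step 2: Count runs R = 7.
Step 3: Under H0 (random ordering), E[R] = 2*n_A*n_B/(n_A+n_B) + 1 = 2*5*5/10 + 1 = 6.0000.
        Var[R] = 2*n_A*n_B*(2*n_A*n_B - n_A - n_B) / ((n_A+n_B)^2 * (n_A+n_B-1)) = 2000/900 = 2.2222.
        SD[R] = 1.4907.
Step 4: Continuity-corrected z = (R - 0.5 - E[R]) / SD[R] = (7 - 0.5 - 6.0000) / 1.4907 = 0.3354.
Step 5: Two-sided p-value via normal approximation = 2*(1 - Phi(|z|)) = 0.737316.
Step 6: alpha = 0.05. fail to reject H0.

R = 7, z = 0.3354, p = 0.737316, fail to reject H0.


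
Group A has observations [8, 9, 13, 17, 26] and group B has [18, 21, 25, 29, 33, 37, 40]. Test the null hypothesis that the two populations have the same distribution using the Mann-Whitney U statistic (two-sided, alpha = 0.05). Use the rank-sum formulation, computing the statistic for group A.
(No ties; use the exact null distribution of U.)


Step 1: Combine and sort all 12 observations; assign midranks.
sorted (value, group): (8,X), (9,X), (13,X), (17,X), (18,Y), (21,Y), (25,Y), (26,X), (29,Y), (33,Y), (37,Y), (40,Y)
ranks: 8->1, 9->2, 13->3, 17->4, 18->5, 21->6, 25->7, 26->8, 29->9, 33->10, 37->11, 40->12
Step 2: Rank sum for X: R1 = 1 + 2 + 3 + 4 + 8 = 18.
Step 3: U_X = R1 - n1(n1+1)/2 = 18 - 5*6/2 = 18 - 15 = 3.
       U_Y = n1*n2 - U_X = 35 - 3 = 32.
Step 4: No ties, so the exact null distribution of U (based on enumerating the C(12,5) = 792 equally likely rank assignments) gives the two-sided p-value.
Step 5: p-value = 0.017677; compare to alpha = 0.05. reject H0.

U_X = 3, p = 0.017677, reject H0 at alpha = 0.05.


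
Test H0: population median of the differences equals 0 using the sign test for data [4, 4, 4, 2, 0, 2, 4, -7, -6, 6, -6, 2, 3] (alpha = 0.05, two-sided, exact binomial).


Step 1: Discard zero differences. Original n = 13; n_eff = number of nonzero differences = 12.
Nonzero differences (with sign): +4, +4, +4, +2, +2, +4, -7, -6, +6, -6, +2, +3
Step 2: Count signs: positive = 9, negative = 3.
Step 3: Under H0: P(positive) = 0.5, so the number of positives S ~ Bin(12, 0.5).
Step 4: Two-sided exact p-value = sum of Bin(12,0.5) probabilities at or below the observed probability = 0.145996.
Step 5: alpha = 0.05. fail to reject H0.

n_eff = 12, pos = 9, neg = 3, p = 0.145996, fail to reject H0.


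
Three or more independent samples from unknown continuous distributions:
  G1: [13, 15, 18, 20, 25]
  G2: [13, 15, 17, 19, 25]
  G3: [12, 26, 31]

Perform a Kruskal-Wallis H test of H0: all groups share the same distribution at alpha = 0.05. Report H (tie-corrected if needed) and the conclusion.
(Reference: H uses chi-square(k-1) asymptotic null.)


Step 1: Combine all N = 13 observations and assign midranks.
sorted (value, group, rank): (12,G3,1), (13,G1,2.5), (13,G2,2.5), (15,G1,4.5), (15,G2,4.5), (17,G2,6), (18,G1,7), (19,G2,8), (20,G1,9), (25,G1,10.5), (25,G2,10.5), (26,G3,12), (31,G3,13)
Step 2: Sum ranks within each group.
R_1 = 33.5 (n_1 = 5)
R_2 = 31.5 (n_2 = 5)
R_3 = 26 (n_3 = 3)
Step 3: H = 12/(N(N+1)) * sum(R_i^2/n_i) - 3(N+1)
     = 12/(13*14) * (33.5^2/5 + 31.5^2/5 + 26^2/3) - 3*14
     = 0.065934 * 648.233 - 42
     = 0.740659.
Step 4: Ties present; correction factor C = 1 - 18/(13^3 - 13) = 0.991758. Corrected H = 0.740659 / 0.991758 = 0.746814.
Step 5: Under H0, H ~ chi^2(2); p-value = 0.688385.
Step 6: alpha = 0.05. fail to reject H0.

H = 0.7468, df = 2, p = 0.688385, fail to reject H0.


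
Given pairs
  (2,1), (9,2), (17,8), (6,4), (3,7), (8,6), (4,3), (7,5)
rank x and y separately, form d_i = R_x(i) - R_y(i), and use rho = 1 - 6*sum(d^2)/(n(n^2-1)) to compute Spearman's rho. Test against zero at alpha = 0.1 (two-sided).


Step 1: Rank x and y separately (midranks; no ties here).
rank(x): 2->1, 9->7, 17->8, 6->4, 3->2, 8->6, 4->3, 7->5
rank(y): 1->1, 2->2, 8->8, 4->4, 7->7, 6->6, 3->3, 5->5
Step 2: d_i = R_x(i) - R_y(i); compute d_i^2.
  (1-1)^2=0, (7-2)^2=25, (8-8)^2=0, (4-4)^2=0, (2-7)^2=25, (6-6)^2=0, (3-3)^2=0, (5-5)^2=0
sum(d^2) = 50.
Step 3: rho = 1 - 6*50 / (8*(8^2 - 1)) = 1 - 300/504 = 0.404762.
Step 4: Under H0, t = rho * sqrt((n-2)/(1-rho^2)) = 1.0842 ~ t(6).
Step 5: Two-sided p-value from the t-distribution with 6 df = 0.319889.
Step 6: alpha = 0.1. fail to reject H0.

rho = 0.4048, p = 0.319889, fail to reject H0 at alpha = 0.1.


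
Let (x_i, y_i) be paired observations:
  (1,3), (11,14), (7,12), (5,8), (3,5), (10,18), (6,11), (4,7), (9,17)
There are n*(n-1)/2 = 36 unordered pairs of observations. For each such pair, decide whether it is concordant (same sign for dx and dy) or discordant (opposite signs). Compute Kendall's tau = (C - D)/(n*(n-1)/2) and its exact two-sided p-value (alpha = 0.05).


Step 1: Enumerate the 36 unordered pairs (i,j) with i<j and classify each by sign(x_j-x_i) * sign(y_j-y_i).
  (1,2):dx=+10,dy=+11->C; (1,3):dx=+6,dy=+9->C; (1,4):dx=+4,dy=+5->C; (1,5):dx=+2,dy=+2->C
  (1,6):dx=+9,dy=+15->C; (1,7):dx=+5,dy=+8->C; (1,8):dx=+3,dy=+4->C; (1,9):dx=+8,dy=+14->C
  (2,3):dx=-4,dy=-2->C; (2,4):dx=-6,dy=-6->C; (2,5):dx=-8,dy=-9->C; (2,6):dx=-1,dy=+4->D
  (2,7):dx=-5,dy=-3->C; (2,8):dx=-7,dy=-7->C; (2,9):dx=-2,dy=+3->D; (3,4):dx=-2,dy=-4->C
  (3,5):dx=-4,dy=-7->C; (3,6):dx=+3,dy=+6->C; (3,7):dx=-1,dy=-1->C; (3,8):dx=-3,dy=-5->C
  (3,9):dx=+2,dy=+5->C; (4,5):dx=-2,dy=-3->C; (4,6):dx=+5,dy=+10->C; (4,7):dx=+1,dy=+3->C
  (4,8):dx=-1,dy=-1->C; (4,9):dx=+4,dy=+9->C; (5,6):dx=+7,dy=+13->C; (5,7):dx=+3,dy=+6->C
  (5,8):dx=+1,dy=+2->C; (5,9):dx=+6,dy=+12->C; (6,7):dx=-4,dy=-7->C; (6,8):dx=-6,dy=-11->C
  (6,9):dx=-1,dy=-1->C; (7,8):dx=-2,dy=-4->C; (7,9):dx=+3,dy=+6->C; (8,9):dx=+5,dy=+10->C
Step 2: C = 34, D = 2, total pairs = 36.
Step 3: tau = (C - D)/(n(n-1)/2) = (34 - 2)/36 = 0.888889.
Step 4: Exact two-sided p-value (enumerate n! = 362880 permutations of y under H0): p = 0.000243.
Step 5: alpha = 0.05. reject H0.

tau_b = 0.8889 (C=34, D=2), p = 0.000243, reject H0.


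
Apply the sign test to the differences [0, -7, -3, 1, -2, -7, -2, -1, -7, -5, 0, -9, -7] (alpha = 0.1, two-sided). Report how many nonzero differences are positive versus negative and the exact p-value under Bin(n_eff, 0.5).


Step 1: Discard zero differences. Original n = 13; n_eff = number of nonzero differences = 11.
Nonzero differences (with sign): -7, -3, +1, -2, -7, -2, -1, -7, -5, -9, -7
Step 2: Count signs: positive = 1, negative = 10.
Step 3: Under H0: P(positive) = 0.5, so the number of positives S ~ Bin(11, 0.5).
Step 4: Two-sided exact p-value = sum of Bin(11,0.5) probabilities at or below the observed probability = 0.011719.
Step 5: alpha = 0.1. reject H0.

n_eff = 11, pos = 1, neg = 10, p = 0.011719, reject H0.


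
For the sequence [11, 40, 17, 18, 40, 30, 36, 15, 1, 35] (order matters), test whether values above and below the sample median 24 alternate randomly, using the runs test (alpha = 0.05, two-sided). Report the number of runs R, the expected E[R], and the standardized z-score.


Step 1: Compute median = 24; label A = above, B = below.
Labels in order: BABBAAABBA  (n_A = 5, n_B = 5)
Step 2: Count runs R = 6.
Step 3: Under H0 (random ordering), E[R] = 2*n_A*n_B/(n_A+n_B) + 1 = 2*5*5/10 + 1 = 6.0000.
        Var[R] = 2*n_A*n_B*(2*n_A*n_B - n_A - n_B) / ((n_A+n_B)^2 * (n_A+n_B-1)) = 2000/900 = 2.2222.
        SD[R] = 1.4907.
Step 4: R = E[R], so z = 0 with no continuity correction.
Step 5: Two-sided p-value via normal approximation = 2*(1 - Phi(|z|)) = 1.000000.
Step 6: alpha = 0.05. fail to reject H0.

R = 6, z = 0.0000, p = 1.000000, fail to reject H0.


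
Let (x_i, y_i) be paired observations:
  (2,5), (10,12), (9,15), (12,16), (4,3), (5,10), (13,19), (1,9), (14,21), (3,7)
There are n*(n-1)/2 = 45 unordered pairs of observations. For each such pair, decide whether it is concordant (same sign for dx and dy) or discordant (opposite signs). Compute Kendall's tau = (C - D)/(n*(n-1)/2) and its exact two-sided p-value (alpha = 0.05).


Step 1: Enumerate the 45 unordered pairs (i,j) with i<j and classify each by sign(x_j-x_i) * sign(y_j-y_i).
  (1,2):dx=+8,dy=+7->C; (1,3):dx=+7,dy=+10->C; (1,4):dx=+10,dy=+11->C; (1,5):dx=+2,dy=-2->D
  (1,6):dx=+3,dy=+5->C; (1,7):dx=+11,dy=+14->C; (1,8):dx=-1,dy=+4->D; (1,9):dx=+12,dy=+16->C
  (1,10):dx=+1,dy=+2->C; (2,3):dx=-1,dy=+3->D; (2,4):dx=+2,dy=+4->C; (2,5):dx=-6,dy=-9->C
  (2,6):dx=-5,dy=-2->C; (2,7):dx=+3,dy=+7->C; (2,8):dx=-9,dy=-3->C; (2,9):dx=+4,dy=+9->C
  (2,10):dx=-7,dy=-5->C; (3,4):dx=+3,dy=+1->C; (3,5):dx=-5,dy=-12->C; (3,6):dx=-4,dy=-5->C
  (3,7):dx=+4,dy=+4->C; (3,8):dx=-8,dy=-6->C; (3,9):dx=+5,dy=+6->C; (3,10):dx=-6,dy=-8->C
  (4,5):dx=-8,dy=-13->C; (4,6):dx=-7,dy=-6->C; (4,7):dx=+1,dy=+3->C; (4,8):dx=-11,dy=-7->C
  (4,9):dx=+2,dy=+5->C; (4,10):dx=-9,dy=-9->C; (5,6):dx=+1,dy=+7->C; (5,7):dx=+9,dy=+16->C
  (5,8):dx=-3,dy=+6->D; (5,9):dx=+10,dy=+18->C; (5,10):dx=-1,dy=+4->D; (6,7):dx=+8,dy=+9->C
  (6,8):dx=-4,dy=-1->C; (6,9):dx=+9,dy=+11->C; (6,10):dx=-2,dy=-3->C; (7,8):dx=-12,dy=-10->C
  (7,9):dx=+1,dy=+2->C; (7,10):dx=-10,dy=-12->C; (8,9):dx=+13,dy=+12->C; (8,10):dx=+2,dy=-2->D
  (9,10):dx=-11,dy=-14->C
Step 2: C = 39, D = 6, total pairs = 45.
Step 3: tau = (C - D)/(n(n-1)/2) = (39 - 6)/45 = 0.733333.
Step 4: Exact two-sided p-value (enumerate n! = 3628800 permutations of y under H0): p = 0.002213.
Step 5: alpha = 0.05. reject H0.

tau_b = 0.7333 (C=39, D=6), p = 0.002213, reject H0.


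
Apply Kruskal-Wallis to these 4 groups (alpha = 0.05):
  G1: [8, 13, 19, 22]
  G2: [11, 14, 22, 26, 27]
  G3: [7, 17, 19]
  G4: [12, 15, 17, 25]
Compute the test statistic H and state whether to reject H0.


Step 1: Combine all N = 16 observations and assign midranks.
sorted (value, group, rank): (7,G3,1), (8,G1,2), (11,G2,3), (12,G4,4), (13,G1,5), (14,G2,6), (15,G4,7), (17,G3,8.5), (17,G4,8.5), (19,G1,10.5), (19,G3,10.5), (22,G1,12.5), (22,G2,12.5), (25,G4,14), (26,G2,15), (27,G2,16)
Step 2: Sum ranks within each group.
R_1 = 30 (n_1 = 4)
R_2 = 52.5 (n_2 = 5)
R_3 = 20 (n_3 = 3)
R_4 = 33.5 (n_4 = 4)
Step 3: H = 12/(N(N+1)) * sum(R_i^2/n_i) - 3(N+1)
     = 12/(16*17) * (30^2/4 + 52.5^2/5 + 20^2/3 + 33.5^2/4) - 3*17
     = 0.044118 * 1190.15 - 51
     = 1.506434.
Step 4: Ties present; correction factor C = 1 - 18/(16^3 - 16) = 0.995588. Corrected H = 1.506434 / 0.995588 = 1.513109.
Step 5: Under H0, H ~ chi^2(3); p-value = 0.679248.
Step 6: alpha = 0.05. fail to reject H0.

H = 1.5131, df = 3, p = 0.679248, fail to reject H0.


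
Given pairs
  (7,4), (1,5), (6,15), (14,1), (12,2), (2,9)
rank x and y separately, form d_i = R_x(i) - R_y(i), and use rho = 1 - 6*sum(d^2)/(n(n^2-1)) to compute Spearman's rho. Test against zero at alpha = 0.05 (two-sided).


Step 1: Rank x and y separately (midranks; no ties here).
rank(x): 7->4, 1->1, 6->3, 14->6, 12->5, 2->2
rank(y): 4->3, 5->4, 15->6, 1->1, 2->2, 9->5
Step 2: d_i = R_x(i) - R_y(i); compute d_i^2.
  (4-3)^2=1, (1-4)^2=9, (3-6)^2=9, (6-1)^2=25, (5-2)^2=9, (2-5)^2=9
sum(d^2) = 62.
Step 3: rho = 1 - 6*62 / (6*(6^2 - 1)) = 1 - 372/210 = -0.771429.
Step 4: Under H0, t = rho * sqrt((n-2)/(1-rho^2)) = -2.4247 ~ t(4).
Step 5: Two-sided p-value from the t-distribution with 4 df = 0.072397.
Step 6: alpha = 0.05. fail to reject H0.

rho = -0.7714, p = 0.072397, fail to reject H0 at alpha = 0.05.


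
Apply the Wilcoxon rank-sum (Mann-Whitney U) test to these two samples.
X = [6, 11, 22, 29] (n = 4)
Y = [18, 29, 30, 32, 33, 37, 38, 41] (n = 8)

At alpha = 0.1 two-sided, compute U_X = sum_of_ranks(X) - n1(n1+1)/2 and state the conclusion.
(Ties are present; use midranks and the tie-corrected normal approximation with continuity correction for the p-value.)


Step 1: Combine and sort all 12 observations; assign midranks.
sorted (value, group): (6,X), (11,X), (18,Y), (22,X), (29,X), (29,Y), (30,Y), (32,Y), (33,Y), (37,Y), (38,Y), (41,Y)
ranks: 6->1, 11->2, 18->3, 22->4, 29->5.5, 29->5.5, 30->7, 32->8, 33->9, 37->10, 38->11, 41->12
Step 2: Rank sum for X: R1 = 1 + 2 + 4 + 5.5 = 12.5.
Step 3: U_X = R1 - n1(n1+1)/2 = 12.5 - 4*5/2 = 12.5 - 10 = 2.5.
       U_Y = n1*n2 - U_X = 32 - 2.5 = 29.5.
Step 4: Ties are present, so use the tie-corrected normal approximation (with continuity correction) for the p-value.
Step 5: p-value = 0.026980; compare to alpha = 0.1. reject H0.

U_X = 2.5, p = 0.026980, reject H0 at alpha = 0.1.


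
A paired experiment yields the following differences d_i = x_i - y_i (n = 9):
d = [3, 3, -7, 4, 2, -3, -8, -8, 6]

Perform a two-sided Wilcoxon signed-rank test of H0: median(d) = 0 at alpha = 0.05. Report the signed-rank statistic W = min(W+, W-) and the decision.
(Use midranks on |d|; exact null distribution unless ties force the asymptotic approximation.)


Step 1: Drop any zero differences (none here) and take |d_i|.
|d| = [3, 3, 7, 4, 2, 3, 8, 8, 6]
Step 2: Midrank |d_i| (ties get averaged ranks).
ranks: |3|->3, |3|->3, |7|->7, |4|->5, |2|->1, |3|->3, |8|->8.5, |8|->8.5, |6|->6
Step 3: Attach original signs; sum ranks with positive sign and with negative sign.
W+ = 3 + 3 + 5 + 1 + 6 = 18
W- = 7 + 3 + 8.5 + 8.5 = 27
(Check: W+ + W- = 45 should equal n(n+1)/2 = 45.)
Step 4: Test statistic W = min(W+, W-) = 18.
Step 5: Ties in |d|, so use the tie-corrected normal approximation.
        E[W] = n(n+1)/4 = 9*10/4 = 22.5.
        Tie groups: |d|=3 (t=3), |d|=8 (t=2); sum(t^3 - t) = 30.
        Var[W] = n(n+1)(2n+1)/24 - sum(t^3-t)/48 = 1710/24 - 30/48 = 70.625.
        z = (W - E[W]) / sqrt(Var[W]) = (18 - 22.5) / 8.4039 = -0.5355.
        Two-sided p = 2*Phi(z) = 0.592326.
Step 6: alpha = 0.05. fail to reject H0.

W+ = 18, W- = 27, W = min = 18, p = 0.592326, fail to reject H0.


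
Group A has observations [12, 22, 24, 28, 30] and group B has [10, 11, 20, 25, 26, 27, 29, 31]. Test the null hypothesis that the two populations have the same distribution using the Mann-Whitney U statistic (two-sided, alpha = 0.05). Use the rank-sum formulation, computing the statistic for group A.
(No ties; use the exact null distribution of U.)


Step 1: Combine and sort all 13 observations; assign midranks.
sorted (value, group): (10,Y), (11,Y), (12,X), (20,Y), (22,X), (24,X), (25,Y), (26,Y), (27,Y), (28,X), (29,Y), (30,X), (31,Y)
ranks: 10->1, 11->2, 12->3, 20->4, 22->5, 24->6, 25->7, 26->8, 27->9, 28->10, 29->11, 30->12, 31->13
Step 2: Rank sum for X: R1 = 3 + 5 + 6 + 10 + 12 = 36.
Step 3: U_X = R1 - n1(n1+1)/2 = 36 - 5*6/2 = 36 - 15 = 21.
       U_Y = n1*n2 - U_X = 40 - 21 = 19.
Step 4: No ties, so the exact null distribution of U (based on enumerating the C(13,5) = 1287 equally likely rank assignments) gives the two-sided p-value.
Step 5: p-value = 0.943279; compare to alpha = 0.05. fail to reject H0.

U_X = 21, p = 0.943279, fail to reject H0 at alpha = 0.05.


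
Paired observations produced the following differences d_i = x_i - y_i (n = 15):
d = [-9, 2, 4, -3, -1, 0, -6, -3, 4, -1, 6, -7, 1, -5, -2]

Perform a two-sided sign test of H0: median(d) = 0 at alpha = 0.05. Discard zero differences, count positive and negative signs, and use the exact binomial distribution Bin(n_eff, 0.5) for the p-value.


Step 1: Discard zero differences. Original n = 15; n_eff = number of nonzero differences = 14.
Nonzero differences (with sign): -9, +2, +4, -3, -1, -6, -3, +4, -1, +6, -7, +1, -5, -2
Step 2: Count signs: positive = 5, negative = 9.
Step 3: Under H0: P(positive) = 0.5, so the number of positives S ~ Bin(14, 0.5).
Step 4: Two-sided exact p-value = sum of Bin(14,0.5) probabilities at or below the observed probability = 0.423950.
Step 5: alpha = 0.05. fail to reject H0.

n_eff = 14, pos = 5, neg = 9, p = 0.423950, fail to reject H0.


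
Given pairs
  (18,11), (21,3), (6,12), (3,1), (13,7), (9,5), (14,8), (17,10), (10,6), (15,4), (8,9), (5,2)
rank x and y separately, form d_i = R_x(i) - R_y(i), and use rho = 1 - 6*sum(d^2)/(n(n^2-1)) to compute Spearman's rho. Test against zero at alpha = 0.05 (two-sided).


Step 1: Rank x and y separately (midranks; no ties here).
rank(x): 18->11, 21->12, 6->3, 3->1, 13->7, 9->5, 14->8, 17->10, 10->6, 15->9, 8->4, 5->2
rank(y): 11->11, 3->3, 12->12, 1->1, 7->7, 5->5, 8->8, 10->10, 6->6, 4->4, 9->9, 2->2
Step 2: d_i = R_x(i) - R_y(i); compute d_i^2.
  (11-11)^2=0, (12-3)^2=81, (3-12)^2=81, (1-1)^2=0, (7-7)^2=0, (5-5)^2=0, (8-8)^2=0, (10-10)^2=0, (6-6)^2=0, (9-4)^2=25, (4-9)^2=25, (2-2)^2=0
sum(d^2) = 212.
Step 3: rho = 1 - 6*212 / (12*(12^2 - 1)) = 1 - 1272/1716 = 0.258741.
Step 4: Under H0, t = rho * sqrt((n-2)/(1-rho^2)) = 0.8471 ~ t(10).
Step 5: Two-sided p-value from the t-distribution with 10 df = 0.416775.
Step 6: alpha = 0.05. fail to reject H0.

rho = 0.2587, p = 0.416775, fail to reject H0 at alpha = 0.05.


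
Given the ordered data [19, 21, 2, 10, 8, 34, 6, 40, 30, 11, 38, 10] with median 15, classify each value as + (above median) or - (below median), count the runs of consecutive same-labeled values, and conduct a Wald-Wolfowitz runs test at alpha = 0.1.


Step 1: Compute median = 15; label A = above, B = below.
Labels in order: AABBBABAABAB  (n_A = 6, n_B = 6)
Step 2: Count runs R = 8.
Step 3: Under H0 (random ordering), E[R] = 2*n_A*n_B/(n_A+n_B) + 1 = 2*6*6/12 + 1 = 7.0000.
        Var[R] = 2*n_A*n_B*(2*n_A*n_B - n_A - n_B) / ((n_A+n_B)^2 * (n_A+n_B-1)) = 4320/1584 = 2.7273.
        SD[R] = 1.6514.
Step 4: Continuity-corrected z = (R - 0.5 - E[R]) / SD[R] = (8 - 0.5 - 7.0000) / 1.6514 = 0.3028.
Step 5: Two-sided p-value via normal approximation = 2*(1 - Phi(|z|)) = 0.762069.
Step 6: alpha = 0.1. fail to reject H0.

R = 8, z = 0.3028, p = 0.762069, fail to reject H0.


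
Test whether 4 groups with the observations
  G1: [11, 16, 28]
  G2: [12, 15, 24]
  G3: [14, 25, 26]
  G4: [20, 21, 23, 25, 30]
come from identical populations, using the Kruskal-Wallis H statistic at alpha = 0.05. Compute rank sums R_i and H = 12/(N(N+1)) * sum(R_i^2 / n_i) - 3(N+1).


Step 1: Combine all N = 14 observations and assign midranks.
sorted (value, group, rank): (11,G1,1), (12,G2,2), (14,G3,3), (15,G2,4), (16,G1,5), (20,G4,6), (21,G4,7), (23,G4,8), (24,G2,9), (25,G3,10.5), (25,G4,10.5), (26,G3,12), (28,G1,13), (30,G4,14)
Step 2: Sum ranks within each group.
R_1 = 19 (n_1 = 3)
R_2 = 15 (n_2 = 3)
R_3 = 25.5 (n_3 = 3)
R_4 = 45.5 (n_4 = 5)
Step 3: H = 12/(N(N+1)) * sum(R_i^2/n_i) - 3(N+1)
     = 12/(14*15) * (19^2/3 + 15^2/3 + 25.5^2/3 + 45.5^2/5) - 3*15
     = 0.057143 * 826.133 - 45
     = 2.207619.
Step 4: Ties present; correction factor C = 1 - 6/(14^3 - 14) = 0.997802. Corrected H = 2.207619 / 0.997802 = 2.212482.
Step 5: Under H0, H ~ chi^2(3); p-value = 0.529494.
Step 6: alpha = 0.05. fail to reject H0.

H = 2.2125, df = 3, p = 0.529494, fail to reject H0.


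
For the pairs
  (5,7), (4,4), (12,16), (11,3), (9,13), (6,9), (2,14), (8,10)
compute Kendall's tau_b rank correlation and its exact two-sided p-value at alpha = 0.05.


Step 1: Enumerate the 28 unordered pairs (i,j) with i<j and classify each by sign(x_j-x_i) * sign(y_j-y_i).
  (1,2):dx=-1,dy=-3->C; (1,3):dx=+7,dy=+9->C; (1,4):dx=+6,dy=-4->D; (1,5):dx=+4,dy=+6->C
  (1,6):dx=+1,dy=+2->C; (1,7):dx=-3,dy=+7->D; (1,8):dx=+3,dy=+3->C; (2,3):dx=+8,dy=+12->C
  (2,4):dx=+7,dy=-1->D; (2,5):dx=+5,dy=+9->C; (2,6):dx=+2,dy=+5->C; (2,7):dx=-2,dy=+10->D
  (2,8):dx=+4,dy=+6->C; (3,4):dx=-1,dy=-13->C; (3,5):dx=-3,dy=-3->C; (3,6):dx=-6,dy=-7->C
  (3,7):dx=-10,dy=-2->C; (3,8):dx=-4,dy=-6->C; (4,5):dx=-2,dy=+10->D; (4,6):dx=-5,dy=+6->D
  (4,7):dx=-9,dy=+11->D; (4,8):dx=-3,dy=+7->D; (5,6):dx=-3,dy=-4->C; (5,7):dx=-7,dy=+1->D
  (5,8):dx=-1,dy=-3->C; (6,7):dx=-4,dy=+5->D; (6,8):dx=+2,dy=+1->C; (7,8):dx=+6,dy=-4->D
Step 2: C = 17, D = 11, total pairs = 28.
Step 3: tau = (C - D)/(n(n-1)/2) = (17 - 11)/28 = 0.214286.
Step 4: Exact two-sided p-value (enumerate n! = 40320 permutations of y under H0): p = 0.548413.
Step 5: alpha = 0.05. fail to reject H0.

tau_b = 0.2143 (C=17, D=11), p = 0.548413, fail to reject H0.


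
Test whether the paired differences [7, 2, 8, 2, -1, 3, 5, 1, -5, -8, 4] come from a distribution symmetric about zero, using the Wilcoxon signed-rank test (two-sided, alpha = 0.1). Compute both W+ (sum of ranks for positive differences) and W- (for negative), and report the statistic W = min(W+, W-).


Step 1: Drop any zero differences (none here) and take |d_i|.
|d| = [7, 2, 8, 2, 1, 3, 5, 1, 5, 8, 4]
Step 2: Midrank |d_i| (ties get averaged ranks).
ranks: |7|->9, |2|->3.5, |8|->10.5, |2|->3.5, |1|->1.5, |3|->5, |5|->7.5, |1|->1.5, |5|->7.5, |8|->10.5, |4|->6
Step 3: Attach original signs; sum ranks with positive sign and with negative sign.
W+ = 9 + 3.5 + 10.5 + 3.5 + 5 + 7.5 + 1.5 + 6 = 46.5
W- = 1.5 + 7.5 + 10.5 = 19.5
(Check: W+ + W- = 66 should equal n(n+1)/2 = 66.)
Step 4: Test statistic W = min(W+, W-) = 19.5.
Step 5: Ties in |d|, so use the tie-corrected normal approximation.
        E[W] = n(n+1)/4 = 11*12/4 = 33.
        Tie groups: |d|=1 (t=2), |d|=2 (t=2), |d|=5 (t=2), |d|=8 (t=2); sum(t^3 - t) = 24.
        Var[W] = n(n+1)(2n+1)/24 - sum(t^3-t)/48 = 3036/24 - 24/48 = 126.
        z = (W - E[W]) / sqrt(Var[W]) = (19.5 - 33) / 11.2250 = -1.2027.
        Two-sided p = 2*Phi(z) = 0.229102.
Step 6: alpha = 0.1. fail to reject H0.

W+ = 46.5, W- = 19.5, W = min = 19.5, p = 0.229102, fail to reject H0.


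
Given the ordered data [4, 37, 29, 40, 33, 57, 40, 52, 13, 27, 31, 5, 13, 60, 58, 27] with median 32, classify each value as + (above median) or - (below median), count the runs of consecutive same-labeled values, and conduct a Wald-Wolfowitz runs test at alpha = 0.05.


Step 1: Compute median = 32; label A = above, B = below.
Labels in order: BABAAAAABBBBBAAB  (n_A = 8, n_B = 8)
Step 2: Count runs R = 7.
Step 3: Under H0 (random ordering), E[R] = 2*n_A*n_B/(n_A+n_B) + 1 = 2*8*8/16 + 1 = 9.0000.
        Var[R] = 2*n_A*n_B*(2*n_A*n_B - n_A - n_B) / ((n_A+n_B)^2 * (n_A+n_B-1)) = 14336/3840 = 3.7333.
        SD[R] = 1.9322.
Step 4: Continuity-corrected z = (R + 0.5 - E[R]) / SD[R] = (7 + 0.5 - 9.0000) / 1.9322 = -0.7763.
Step 5: Two-sided p-value via normal approximation = 2*(1 - Phi(|z|)) = 0.437558.
Step 6: alpha = 0.05. fail to reject H0.

R = 7, z = -0.7763, p = 0.437558, fail to reject H0.


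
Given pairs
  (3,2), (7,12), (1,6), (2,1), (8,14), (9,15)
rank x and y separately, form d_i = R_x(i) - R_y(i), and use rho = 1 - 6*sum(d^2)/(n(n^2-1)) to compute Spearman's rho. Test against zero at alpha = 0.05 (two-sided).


Step 1: Rank x and y separately (midranks; no ties here).
rank(x): 3->3, 7->4, 1->1, 2->2, 8->5, 9->6
rank(y): 2->2, 12->4, 6->3, 1->1, 14->5, 15->6
Step 2: d_i = R_x(i) - R_y(i); compute d_i^2.
  (3-2)^2=1, (4-4)^2=0, (1-3)^2=4, (2-1)^2=1, (5-5)^2=0, (6-6)^2=0
sum(d^2) = 6.
Step 3: rho = 1 - 6*6 / (6*(6^2 - 1)) = 1 - 36/210 = 0.828571.
Step 4: Under H0, t = rho * sqrt((n-2)/(1-rho^2)) = 2.9598 ~ t(4).
Step 5: Two-sided p-value from the t-distribution with 4 df = 0.041563.
Step 6: alpha = 0.05. reject H0.

rho = 0.8286, p = 0.041563, reject H0 at alpha = 0.05.


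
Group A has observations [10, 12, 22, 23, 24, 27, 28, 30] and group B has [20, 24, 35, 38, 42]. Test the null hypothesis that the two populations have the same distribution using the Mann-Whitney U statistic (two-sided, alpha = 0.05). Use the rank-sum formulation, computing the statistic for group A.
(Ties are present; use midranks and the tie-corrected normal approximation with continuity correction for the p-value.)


Step 1: Combine and sort all 13 observations; assign midranks.
sorted (value, group): (10,X), (12,X), (20,Y), (22,X), (23,X), (24,X), (24,Y), (27,X), (28,X), (30,X), (35,Y), (38,Y), (42,Y)
ranks: 10->1, 12->2, 20->3, 22->4, 23->5, 24->6.5, 24->6.5, 27->8, 28->9, 30->10, 35->11, 38->12, 42->13
Step 2: Rank sum for X: R1 = 1 + 2 + 4 + 5 + 6.5 + 8 + 9 + 10 = 45.5.
Step 3: U_X = R1 - n1(n1+1)/2 = 45.5 - 8*9/2 = 45.5 - 36 = 9.5.
       U_Y = n1*n2 - U_X = 40 - 9.5 = 30.5.
Step 4: Ties are present, so use the tie-corrected normal approximation (with continuity correction) for the p-value.
Step 5: p-value = 0.142685; compare to alpha = 0.05. fail to reject H0.

U_X = 9.5, p = 0.142685, fail to reject H0 at alpha = 0.05.


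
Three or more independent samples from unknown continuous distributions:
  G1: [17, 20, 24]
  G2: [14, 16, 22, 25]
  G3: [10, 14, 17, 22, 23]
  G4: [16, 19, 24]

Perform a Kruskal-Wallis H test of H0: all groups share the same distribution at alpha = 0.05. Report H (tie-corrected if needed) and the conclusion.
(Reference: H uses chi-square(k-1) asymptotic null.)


Step 1: Combine all N = 15 observations and assign midranks.
sorted (value, group, rank): (10,G3,1), (14,G2,2.5), (14,G3,2.5), (16,G2,4.5), (16,G4,4.5), (17,G1,6.5), (17,G3,6.5), (19,G4,8), (20,G1,9), (22,G2,10.5), (22,G3,10.5), (23,G3,12), (24,G1,13.5), (24,G4,13.5), (25,G2,15)
Step 2: Sum ranks within each group.
R_1 = 29 (n_1 = 3)
R_2 = 32.5 (n_2 = 4)
R_3 = 32.5 (n_3 = 5)
R_4 = 26 (n_4 = 3)
Step 3: H = 12/(N(N+1)) * sum(R_i^2/n_i) - 3(N+1)
     = 12/(15*16) * (29^2/3 + 32.5^2/4 + 32.5^2/5 + 26^2/3) - 3*16
     = 0.050000 * 980.979 - 48
     = 1.048958.
Step 4: Ties present; correction factor C = 1 - 30/(15^3 - 15) = 0.991071. Corrected H = 1.048958 / 0.991071 = 1.058408.
Step 5: Under H0, H ~ chi^2(3); p-value = 0.787123.
Step 6: alpha = 0.05. fail to reject H0.

H = 1.0584, df = 3, p = 0.787123, fail to reject H0.


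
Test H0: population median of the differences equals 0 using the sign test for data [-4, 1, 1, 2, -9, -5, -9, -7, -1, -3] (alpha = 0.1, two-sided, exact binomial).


Step 1: Discard zero differences. Original n = 10; n_eff = number of nonzero differences = 10.
Nonzero differences (with sign): -4, +1, +1, +2, -9, -5, -9, -7, -1, -3
Step 2: Count signs: positive = 3, negative = 7.
Step 3: Under H0: P(positive) = 0.5, so the number of positives S ~ Bin(10, 0.5).
Step 4: Two-sided exact p-value = sum of Bin(10,0.5) probabilities at or below the observed probability = 0.343750.
Step 5: alpha = 0.1. fail to reject H0.

n_eff = 10, pos = 3, neg = 7, p = 0.343750, fail to reject H0.


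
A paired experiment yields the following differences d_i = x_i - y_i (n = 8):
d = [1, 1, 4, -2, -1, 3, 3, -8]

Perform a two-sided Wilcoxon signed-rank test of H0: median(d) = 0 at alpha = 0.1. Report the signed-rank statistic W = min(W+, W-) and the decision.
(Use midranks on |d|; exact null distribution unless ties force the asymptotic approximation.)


Step 1: Drop any zero differences (none here) and take |d_i|.
|d| = [1, 1, 4, 2, 1, 3, 3, 8]
Step 2: Midrank |d_i| (ties get averaged ranks).
ranks: |1|->2, |1|->2, |4|->7, |2|->4, |1|->2, |3|->5.5, |3|->5.5, |8|->8
Step 3: Attach original signs; sum ranks with positive sign and with negative sign.
W+ = 2 + 2 + 7 + 5.5 + 5.5 = 22
W- = 4 + 2 + 8 = 14
(Check: W+ + W- = 36 should equal n(n+1)/2 = 36.)
Step 4: Test statistic W = min(W+, W-) = 14.
Step 5: Ties in |d|, so use the tie-corrected normal approximation.
        E[W] = n(n+1)/4 = 8*9/4 = 18.
        Tie groups: |d|=1 (t=3), |d|=3 (t=2); sum(t^3 - t) = 30.
        Var[W] = n(n+1)(2n+1)/24 - sum(t^3-t)/48 = 1224/24 - 30/48 = 50.375.
        z = (W - E[W]) / sqrt(Var[W]) = (14 - 18) / 7.0975 = -0.5636.
        Two-sided p = 2*Phi(z) = 0.573043.
Step 6: alpha = 0.1. fail to reject H0.

W+ = 22, W- = 14, W = min = 14, p = 0.573043, fail to reject H0.


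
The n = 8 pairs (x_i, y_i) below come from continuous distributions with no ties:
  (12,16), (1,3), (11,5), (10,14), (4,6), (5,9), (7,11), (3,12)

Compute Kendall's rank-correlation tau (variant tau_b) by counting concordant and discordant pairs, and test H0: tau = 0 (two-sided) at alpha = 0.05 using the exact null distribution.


Step 1: Enumerate the 28 unordered pairs (i,j) with i<j and classify each by sign(x_j-x_i) * sign(y_j-y_i).
  (1,2):dx=-11,dy=-13->C; (1,3):dx=-1,dy=-11->C; (1,4):dx=-2,dy=-2->C; (1,5):dx=-8,dy=-10->C
  (1,6):dx=-7,dy=-7->C; (1,7):dx=-5,dy=-5->C; (1,8):dx=-9,dy=-4->C; (2,3):dx=+10,dy=+2->C
  (2,4):dx=+9,dy=+11->C; (2,5):dx=+3,dy=+3->C; (2,6):dx=+4,dy=+6->C; (2,7):dx=+6,dy=+8->C
  (2,8):dx=+2,dy=+9->C; (3,4):dx=-1,dy=+9->D; (3,5):dx=-7,dy=+1->D; (3,6):dx=-6,dy=+4->D
  (3,7):dx=-4,dy=+6->D; (3,8):dx=-8,dy=+7->D; (4,5):dx=-6,dy=-8->C; (4,6):dx=-5,dy=-5->C
  (4,7):dx=-3,dy=-3->C; (4,8):dx=-7,dy=-2->C; (5,6):dx=+1,dy=+3->C; (5,7):dx=+3,dy=+5->C
  (5,8):dx=-1,dy=+6->D; (6,7):dx=+2,dy=+2->C; (6,8):dx=-2,dy=+3->D; (7,8):dx=-4,dy=+1->D
Step 2: C = 20, D = 8, total pairs = 28.
Step 3: tau = (C - D)/(n(n-1)/2) = (20 - 8)/28 = 0.428571.
Step 4: Exact two-sided p-value (enumerate n! = 40320 permutations of y under H0): p = 0.178869.
Step 5: alpha = 0.05. fail to reject H0.

tau_b = 0.4286 (C=20, D=8), p = 0.178869, fail to reject H0.


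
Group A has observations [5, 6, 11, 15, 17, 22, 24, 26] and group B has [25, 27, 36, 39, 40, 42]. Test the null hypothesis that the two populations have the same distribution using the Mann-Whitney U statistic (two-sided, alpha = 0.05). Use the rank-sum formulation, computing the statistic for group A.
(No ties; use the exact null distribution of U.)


Step 1: Combine and sort all 14 observations; assign midranks.
sorted (value, group): (5,X), (6,X), (11,X), (15,X), (17,X), (22,X), (24,X), (25,Y), (26,X), (27,Y), (36,Y), (39,Y), (40,Y), (42,Y)
ranks: 5->1, 6->2, 11->3, 15->4, 17->5, 22->6, 24->7, 25->8, 26->9, 27->10, 36->11, 39->12, 40->13, 42->14
Step 2: Rank sum for X: R1 = 1 + 2 + 3 + 4 + 5 + 6 + 7 + 9 = 37.
Step 3: U_X = R1 - n1(n1+1)/2 = 37 - 8*9/2 = 37 - 36 = 1.
       U_Y = n1*n2 - U_X = 48 - 1 = 47.
Step 4: No ties, so the exact null distribution of U (based on enumerating the C(14,8) = 3003 equally likely rank assignments) gives the two-sided p-value.
Step 5: p-value = 0.001332; compare to alpha = 0.05. reject H0.

U_X = 1, p = 0.001332, reject H0 at alpha = 0.05.


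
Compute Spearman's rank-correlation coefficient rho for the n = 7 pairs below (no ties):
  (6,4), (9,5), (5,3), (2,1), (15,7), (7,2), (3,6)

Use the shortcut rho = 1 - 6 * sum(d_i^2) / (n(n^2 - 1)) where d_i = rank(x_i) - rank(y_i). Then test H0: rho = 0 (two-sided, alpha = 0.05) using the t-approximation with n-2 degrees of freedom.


Step 1: Rank x and y separately (midranks; no ties here).
rank(x): 6->4, 9->6, 5->3, 2->1, 15->7, 7->5, 3->2
rank(y): 4->4, 5->5, 3->3, 1->1, 7->7, 2->2, 6->6
Step 2: d_i = R_x(i) - R_y(i); compute d_i^2.
  (4-4)^2=0, (6-5)^2=1, (3-3)^2=0, (1-1)^2=0, (7-7)^2=0, (5-2)^2=9, (2-6)^2=16
sum(d^2) = 26.
Step 3: rho = 1 - 6*26 / (7*(7^2 - 1)) = 1 - 156/336 = 0.535714.
Step 4: Under H0, t = rho * sqrt((n-2)/(1-rho^2)) = 1.4186 ~ t(5).
Step 5: Two-sided p-value from the t-distribution with 5 df = 0.215217.
Step 6: alpha = 0.05. fail to reject H0.

rho = 0.5357, p = 0.215217, fail to reject H0 at alpha = 0.05.
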